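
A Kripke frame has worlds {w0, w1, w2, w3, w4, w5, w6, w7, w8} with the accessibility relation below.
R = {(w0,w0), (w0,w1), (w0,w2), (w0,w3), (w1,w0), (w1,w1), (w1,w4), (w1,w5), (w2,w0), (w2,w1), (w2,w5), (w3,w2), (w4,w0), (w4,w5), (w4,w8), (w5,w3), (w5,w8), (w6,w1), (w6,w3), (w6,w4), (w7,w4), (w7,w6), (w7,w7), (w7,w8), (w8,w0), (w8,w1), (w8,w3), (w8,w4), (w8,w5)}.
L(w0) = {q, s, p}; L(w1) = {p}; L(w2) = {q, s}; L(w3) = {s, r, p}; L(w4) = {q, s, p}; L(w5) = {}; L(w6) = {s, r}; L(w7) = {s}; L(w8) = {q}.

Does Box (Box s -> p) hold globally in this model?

Let φ = Box (Box s -> p). Evaluate φ at each world:
  w0 (successors {w0, w1, w2, w3}): φ is true.
  w1 (successors {w0, w1, w4, w5}): φ is true.
  w2 (successors {w0, w1, w5}): φ is true.
  w3 (successors {w2}): φ is true.
  w4 (successors {w0, w5, w8}): φ is true.
  w5 (successors {w3, w8}): φ is true.
  w6 (successors {w1, w3, w4}): φ is true.
  w7 (successors {w4, w6, w7, w8}): φ is true.
  w8 (successors {w0, w1, w3, w4, w5}): φ is true.
For instance, at w6:
  At w6: Box (Box s -> p) requires Box s -> p at every successor {w1, w3, w4}.
      At w1: Box s is false, p is true, so Box s -> p is true.
      At w3: Box s is true, p is true, so Box s -> p is true.
      At w4: Box s is false, p is true, so Box s -> p is true.
  So Box (Box s -> p) is true at w6.

Yes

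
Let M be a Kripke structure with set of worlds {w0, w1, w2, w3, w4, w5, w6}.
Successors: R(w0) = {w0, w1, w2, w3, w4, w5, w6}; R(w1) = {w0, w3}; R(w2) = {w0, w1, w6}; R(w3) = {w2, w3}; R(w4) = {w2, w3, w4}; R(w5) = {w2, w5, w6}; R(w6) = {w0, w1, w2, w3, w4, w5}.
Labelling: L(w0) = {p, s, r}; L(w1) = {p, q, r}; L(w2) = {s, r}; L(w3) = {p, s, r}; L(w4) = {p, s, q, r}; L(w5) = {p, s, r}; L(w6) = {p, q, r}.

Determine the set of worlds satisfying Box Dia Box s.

Recall that Box ψ holds at a world iff ψ holds at every accessible world, and Dia ψ holds iff ψ holds at some accessible world.
Let φ = Box Dia Box s. Evaluate φ at each world:
  w0 (successors {w0, w1, w2, w3, w4, w5, w6}): φ is false.
  w1 (successors {w0, w3}): φ is true.
  w2 (successors {w0, w1, w6}): φ is true.
  w3 (successors {w2, w3}): φ is true.
  w4 (successors {w2, w3, w4}): φ is true.
  w5 (successors {w2, w5, w6}): φ is false.
  w6 (successors {w0, w1, w2, w3, w4, w5}): φ is false.
For instance, at w3:
  At w3: Box Dia Box s requires Dia Box s at every successor {w2, w3}.
      At w2: Dia Box s requires Box s at some successor in {w0, w1, w6}.
        Box s holds at w1, so Dia Box s is true at w2.
      At w3: Dia Box s requires Box s at some successor in {w2, w3}.
        Box s holds at w3, so Dia Box s is true at w3.
  So Box Dia Box s is true at w3.
Satisfying worlds: {w1, w2, w3, w4}

w1, w2, w3, w4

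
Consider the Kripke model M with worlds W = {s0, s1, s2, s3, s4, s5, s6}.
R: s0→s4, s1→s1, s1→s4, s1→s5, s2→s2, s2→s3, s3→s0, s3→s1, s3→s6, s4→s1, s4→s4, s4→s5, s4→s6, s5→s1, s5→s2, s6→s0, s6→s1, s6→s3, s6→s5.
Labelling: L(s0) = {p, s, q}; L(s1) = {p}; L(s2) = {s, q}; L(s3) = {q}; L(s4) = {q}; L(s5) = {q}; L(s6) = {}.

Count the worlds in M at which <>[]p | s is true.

2

Recall that []ψ holds at a world iff ψ holds at every accessible world, and <>ψ holds iff ψ holds at some accessible world.
Let φ = <>[]p | s. Evaluate φ at each world:
  s0 (successors {s4}): φ is true.
  s1 (successors {s1, s4, s5}): φ is false.
  s2 (successors {s2, s3}): φ is true.
  s3 (successors {s0, s1, s6}): φ is false.
  s4 (successors {s1, s4, s5, s6}): φ is false.
  s5 (successors {s1, s2}): φ is false.
  s6 (successors {s0, s1, s3, s5}): φ is false.
For instance, at s0:
  At s0: <>[]p is false, s is true, so <>[]p | s is true.
    At s0: <>[]p requires []p at some successor in {s4}.
      At s4: []p is false.
    So <>[]p is false at s0.
Satisfying worlds: {s0, s2}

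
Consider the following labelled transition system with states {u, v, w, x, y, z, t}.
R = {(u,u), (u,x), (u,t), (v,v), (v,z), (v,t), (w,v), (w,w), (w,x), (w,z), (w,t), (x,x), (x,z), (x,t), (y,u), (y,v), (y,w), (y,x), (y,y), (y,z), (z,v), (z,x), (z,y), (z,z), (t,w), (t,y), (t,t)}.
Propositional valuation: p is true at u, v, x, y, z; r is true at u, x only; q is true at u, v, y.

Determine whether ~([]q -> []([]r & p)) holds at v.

No

At v: []q -> []([]r & p) is true, so ~([]q -> []([]r & p)) is false.
  At v: []q is false, []([]r & p) is false, so []q -> []([]r & p) is true.
    At v: []q requires q at every successor {v, z, t}.
      q fails at z, so []q is false at v.
    At v: []([]r & p) requires []r & p at every successor {v, z, t}.
      []r & p fails at v, so []([]r & p) is false at v.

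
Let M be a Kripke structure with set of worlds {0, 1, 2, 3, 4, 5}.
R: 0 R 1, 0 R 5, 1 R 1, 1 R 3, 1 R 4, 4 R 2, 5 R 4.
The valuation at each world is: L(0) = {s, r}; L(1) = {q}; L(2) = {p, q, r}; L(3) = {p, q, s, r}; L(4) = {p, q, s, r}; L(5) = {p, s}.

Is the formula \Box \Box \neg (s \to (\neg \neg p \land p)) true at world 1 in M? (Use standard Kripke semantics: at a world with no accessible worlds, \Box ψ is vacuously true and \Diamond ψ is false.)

At 1: \Box \Box \neg (s \to (\neg \neg p \land p)) requires \Box \neg (s \to (\neg \neg p \land p)) at every successor {1, 3, 4}.
  \Box \neg (s \to (\neg \neg p \land p)) fails at 1, so \Box \Box \neg (s \to (\neg \neg p \land p)) is false at 1.
    At 1: \Box \neg (s \to (\neg \neg p \land p)) requires \neg (s \to (\neg \neg p \land p)) at every successor {1, 3, 4}.
      \neg (s \to (\neg \neg p \land p)) fails at 1, so \Box \neg (s \to (\neg \neg p \land p)) is false at 1.

No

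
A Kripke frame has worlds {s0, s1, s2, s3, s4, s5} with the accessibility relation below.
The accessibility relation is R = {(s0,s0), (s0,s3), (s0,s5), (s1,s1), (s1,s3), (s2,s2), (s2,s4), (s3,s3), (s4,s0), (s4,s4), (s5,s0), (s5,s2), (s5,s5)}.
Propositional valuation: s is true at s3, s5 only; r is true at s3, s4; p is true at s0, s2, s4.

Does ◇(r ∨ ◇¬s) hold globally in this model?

Yes

Let φ = ◇(r ∨ ◇¬s). Evaluate φ at each world:
  s0 (successors {s0, s3, s5}): φ is true.
  s1 (successors {s1, s3}): φ is true.
  s2 (successors {s2, s4}): φ is true.
  s3 (successors {s3}): φ is true.
  s4 (successors {s0, s4}): φ is true.
  s5 (successors {s0, s2, s5}): φ is true.
For instance, at s5:
  At s5: ◇(r ∨ ◇¬s) requires r ∨ ◇¬s at some successor in {s0, s2, s5}.
    r ∨ ◇¬s holds at s0, so ◇(r ∨ ◇¬s) is true at s5.
      At s0: r is false, ◇¬s is true, so r ∨ ◇¬s is true.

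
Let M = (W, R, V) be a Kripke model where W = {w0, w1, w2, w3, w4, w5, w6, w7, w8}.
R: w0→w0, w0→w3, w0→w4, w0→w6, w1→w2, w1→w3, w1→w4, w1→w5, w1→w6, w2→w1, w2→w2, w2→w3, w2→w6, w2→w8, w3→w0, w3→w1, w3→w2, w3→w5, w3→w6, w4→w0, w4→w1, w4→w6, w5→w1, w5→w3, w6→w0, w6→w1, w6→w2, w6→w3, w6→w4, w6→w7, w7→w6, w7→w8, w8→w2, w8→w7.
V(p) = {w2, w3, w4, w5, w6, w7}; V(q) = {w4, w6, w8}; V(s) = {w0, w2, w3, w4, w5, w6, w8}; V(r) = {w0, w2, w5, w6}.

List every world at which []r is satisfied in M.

Let φ = []r. Evaluate φ at each world:
  w0 (successors {w0, w3, w4, w6}): φ is false.
  w1 (successors {w2, w3, w4, w5, w6}): φ is false.
  w2 (successors {w1, w2, w3, w6, w8}): φ is false.
  w3 (successors {w0, w1, w2, w5, w6}): φ is false.
  w4 (successors {w0, w1, w6}): φ is false.
  w5 (successors {w1, w3}): φ is false.
  w6 (successors {w0, w1, w2, w3, w4, w7}): φ is false.
  w7 (successors {w6, w8}): φ is false.
  w8 (successors {w2, w7}): φ is false.
For instance, at w0:
  At w0: []r requires r at every successor {w0, w3, w4, w6}.
    r fails at w3, so []r is false at w0.
Satisfying worlds: none.

none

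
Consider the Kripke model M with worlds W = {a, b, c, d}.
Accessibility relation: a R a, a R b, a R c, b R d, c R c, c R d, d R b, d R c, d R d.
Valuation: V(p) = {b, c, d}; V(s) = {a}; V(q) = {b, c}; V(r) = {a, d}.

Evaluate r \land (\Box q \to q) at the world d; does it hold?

At d: r is true, \Box q \to q is true, so r \land (\Box q \to q) is true.
  At d: \Box q is false, q is false, so \Box q \to q is true.
    At d: \Box q requires q at every successor {b, c, d}.
      q fails at d, so \Box q is false at d.

Yes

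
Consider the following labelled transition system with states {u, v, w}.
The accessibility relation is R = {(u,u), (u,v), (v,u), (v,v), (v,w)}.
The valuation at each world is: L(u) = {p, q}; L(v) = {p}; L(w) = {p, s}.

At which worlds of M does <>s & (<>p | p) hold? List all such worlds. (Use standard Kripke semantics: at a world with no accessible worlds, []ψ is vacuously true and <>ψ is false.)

Recall that <>ψ holds at a world iff ψ holds at some accessible world.
Let φ = <>s & (<>p | p). Evaluate φ at each world:
  u (successors {u, v}): φ is false.
  v (successors {u, v, w}): φ is true.
  w (successors ∅): φ is false.
For instance, at u:
  At u: <>s is false, <>p | p is true, so <>s & (<>p | p) is false.
    At u: <>s requires s at some successor in {u, v}.
      At u: s is false.
      At v: s is false.
    So <>s is false at u.
    At u: <>p is true, p is true, so <>p | p is true.
      At u: <>p requires p at some successor in {u, v}.
        p holds at u, so <>p is true at u.
Satisfying worlds: {v}

v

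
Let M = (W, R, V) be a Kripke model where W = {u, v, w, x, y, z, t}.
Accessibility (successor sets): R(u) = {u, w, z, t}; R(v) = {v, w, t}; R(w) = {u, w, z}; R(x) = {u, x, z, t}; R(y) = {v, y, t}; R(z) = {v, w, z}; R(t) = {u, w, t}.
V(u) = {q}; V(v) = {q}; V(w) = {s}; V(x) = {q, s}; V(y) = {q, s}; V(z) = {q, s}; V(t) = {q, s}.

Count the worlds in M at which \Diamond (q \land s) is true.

7

Let φ = \Diamond (q \land s). Evaluate φ at each world:
  u (successors {u, w, z, t}): φ is true.
  v (successors {v, w, t}): φ is true.
  w (successors {u, w, z}): φ is true.
  x (successors {u, x, z, t}): φ is true.
  y (successors {v, y, t}): φ is true.
  z (successors {v, w, z}): φ is true.
  t (successors {u, w, t}): φ is true.
For instance, at w:
  At w: \Diamond (q \land s) requires q \land s at some successor in {u, w, z}.
    q \land s holds at z, so \Diamond (q \land s) is true at w.
Satisfying worlds: {u, v, w, x, y, z, t}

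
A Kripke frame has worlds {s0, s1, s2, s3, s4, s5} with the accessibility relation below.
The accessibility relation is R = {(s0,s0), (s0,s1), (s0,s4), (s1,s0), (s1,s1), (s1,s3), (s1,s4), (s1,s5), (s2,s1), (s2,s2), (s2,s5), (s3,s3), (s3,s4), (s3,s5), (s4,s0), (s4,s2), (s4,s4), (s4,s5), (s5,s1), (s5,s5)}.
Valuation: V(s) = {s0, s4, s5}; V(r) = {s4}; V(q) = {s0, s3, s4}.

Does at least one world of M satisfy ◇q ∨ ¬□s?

Yes

Let φ = ◇q ∨ ¬□s. Evaluate φ at each world:
  s0 (successors {s0, s1, s4}): φ is true.
  s1 (successors {s0, s1, s3, s4, s5}): φ is true.
  s2 (successors {s1, s2, s5}): φ is true.
  s3 (successors {s3, s4, s5}): φ is true.
  s4 (successors {s0, s2, s4, s5}): φ is true.
  s5 (successors {s1, s5}): φ is true.
Detail at s0 (witness):
  At s0: ◇q is true, ¬□s is true, so ◇q ∨ ¬□s is true.
    At s0: ◇q requires q at some successor in {s0, s1, s4}.
      q holds at s0, so ◇q is true at s0.
    At s0: □s is false, so ¬□s is true.
      At s0: □s requires s at every successor {s0, s1, s4}.
        s fails at s1, so □s is false at s0.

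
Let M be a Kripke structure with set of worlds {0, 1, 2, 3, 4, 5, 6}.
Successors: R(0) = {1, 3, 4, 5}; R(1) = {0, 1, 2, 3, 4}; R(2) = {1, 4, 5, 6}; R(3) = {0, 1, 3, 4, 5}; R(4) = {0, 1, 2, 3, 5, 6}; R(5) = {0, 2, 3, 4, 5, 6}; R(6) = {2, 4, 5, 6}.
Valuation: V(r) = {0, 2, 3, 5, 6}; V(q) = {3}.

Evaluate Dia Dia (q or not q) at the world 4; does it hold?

At 4: Dia Dia (q or not q) requires Dia (q or not q) at some successor in {0, 1, 2, 3, 5, 6}.
  Dia (q or not q) holds at 0, so Dia Dia (q or not q) is true at 4.
    At 0: Dia (q or not q) requires q or not q at some successor in {1, 3, 4, 5}.
      q or not q holds at 1, so Dia (q or not q) is true at 0.

Yes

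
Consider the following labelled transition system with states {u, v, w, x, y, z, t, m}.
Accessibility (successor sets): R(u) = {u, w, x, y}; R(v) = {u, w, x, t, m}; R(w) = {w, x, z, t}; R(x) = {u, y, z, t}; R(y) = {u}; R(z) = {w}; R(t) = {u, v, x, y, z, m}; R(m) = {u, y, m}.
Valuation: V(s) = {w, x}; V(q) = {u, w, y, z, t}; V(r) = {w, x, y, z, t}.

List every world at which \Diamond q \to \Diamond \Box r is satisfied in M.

u, v, w, x, z, t

Recall that \Box ψ holds at a world iff ψ holds at every accessible world, and \Diamond ψ holds iff ψ holds at some accessible world.
Let φ = \Diamond q \to \Diamond \Box r. Evaluate φ at each world:
  u (successors {u, w, x, y}): φ is true.
  v (successors {u, w, x, t, m}): φ is true.
  w (successors {w, x, z, t}): φ is true.
  x (successors {u, y, z, t}): φ is true.
  y (successors {u}): φ is false.
  z (successors {w}): φ is true.
  t (successors {u, v, x, y, z, m}): φ is true.
  m (successors {u, y, m}): φ is false.
For instance, at m:
  At m: \Diamond q is true, \Diamond \Box r is false, so \Diamond q \to \Diamond \Box r is false.
    At m: \Diamond q requires q at some successor in {u, y, m}.
      q holds at u, so \Diamond q is true at m.
    At m: \Diamond \Box r requires \Box r at some successor in {u, y, m}.
      At u: \Box r is false.
      At y: \Box r is false.
      At m: \Box r is false.
    So \Diamond \Box r is false at m.
Satisfying worlds: {u, v, w, x, z, t}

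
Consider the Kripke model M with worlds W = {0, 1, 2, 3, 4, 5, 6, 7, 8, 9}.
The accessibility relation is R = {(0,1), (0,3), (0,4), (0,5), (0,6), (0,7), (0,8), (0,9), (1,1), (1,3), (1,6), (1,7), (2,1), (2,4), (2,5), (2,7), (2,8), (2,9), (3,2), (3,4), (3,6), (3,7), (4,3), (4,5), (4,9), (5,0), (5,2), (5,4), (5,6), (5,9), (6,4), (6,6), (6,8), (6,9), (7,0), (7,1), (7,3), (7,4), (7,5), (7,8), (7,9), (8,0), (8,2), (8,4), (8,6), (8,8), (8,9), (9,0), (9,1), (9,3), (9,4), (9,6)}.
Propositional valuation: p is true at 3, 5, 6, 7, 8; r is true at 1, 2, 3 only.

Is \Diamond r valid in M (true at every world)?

Recall that \Diamond ψ holds at a world iff ψ holds at some accessible world.
Let φ = \Diamond r. Evaluate φ at each world:
  0 (successors {1, 3, 4, 5, 6, 7, 8, 9}): φ is true.
  1 (successors {1, 3, 6, 7}): φ is true.
  2 (successors {1, 4, 5, 7, 8, 9}): φ is true.
  3 (successors {2, 4, 6, 7}): φ is true.
  4 (successors {3, 5, 9}): φ is true.
  5 (successors {0, 2, 4, 6, 9}): φ is true.
  6 (successors {4, 6, 8, 9}): φ is false.
  7 (successors {0, 1, 3, 4, 5, 8, 9}): φ is true.
  8 (successors {0, 2, 4, 6, 8, 9}): φ is true.
  9 (successors {0, 1, 3, 4, 6}): φ is true.
Detail at 6 (counterexample):
  At 6: \Diamond r requires r at some successor in {4, 6, 8, 9}.
    At 4: r is false.
    At 6: r is false.
    At 8: r is false.
    At 9: r is false.
  So \Diamond r is false at 6.

No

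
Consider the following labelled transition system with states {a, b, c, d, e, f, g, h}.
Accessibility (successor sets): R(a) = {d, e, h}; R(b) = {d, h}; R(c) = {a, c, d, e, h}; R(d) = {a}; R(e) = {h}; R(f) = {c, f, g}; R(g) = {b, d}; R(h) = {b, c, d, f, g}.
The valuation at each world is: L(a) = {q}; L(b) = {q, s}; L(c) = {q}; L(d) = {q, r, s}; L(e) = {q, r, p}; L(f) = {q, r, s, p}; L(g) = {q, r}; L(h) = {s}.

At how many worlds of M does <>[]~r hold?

5

Let φ = <>[]~r. Evaluate φ at each world:
  a (successors {d, e, h}): φ is true.
  b (successors {d, h}): φ is true.
  c (successors {a, c, d, e, h}): φ is true.
  d (successors {a}): φ is false.
  e (successors {h}): φ is false.
  f (successors {c, f, g}): φ is false.
  g (successors {b, d}): φ is true.
  h (successors {b, c, d, f, g}): φ is true.
For instance, at b:
  At b: <>[]~r requires []~r at some successor in {d, h}.
    []~r holds at d, so <>[]~r is true at b.
      At d: []~r requires ~r at every successor {a}.
        At a: ~r is true.
      So []~r is true at d.
Satisfying worlds: {a, b, c, g, h}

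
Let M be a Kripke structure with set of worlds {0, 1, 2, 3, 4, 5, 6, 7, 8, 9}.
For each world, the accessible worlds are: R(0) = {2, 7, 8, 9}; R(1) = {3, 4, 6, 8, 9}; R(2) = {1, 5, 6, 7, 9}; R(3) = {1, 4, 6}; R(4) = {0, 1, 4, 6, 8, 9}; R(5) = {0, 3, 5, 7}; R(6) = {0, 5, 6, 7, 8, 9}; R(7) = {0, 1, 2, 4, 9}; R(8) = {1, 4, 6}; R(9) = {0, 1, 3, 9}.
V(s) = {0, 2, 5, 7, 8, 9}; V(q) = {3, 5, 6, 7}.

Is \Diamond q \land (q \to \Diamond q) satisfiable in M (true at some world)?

Recall that \Diamond ψ holds at a world iff ψ holds at some accessible world.
Let φ = \Diamond q \land (q \to \Diamond q). Evaluate φ at each world:
  0 (successors {2, 7, 8, 9}): φ is true.
  1 (successors {3, 4, 6, 8, 9}): φ is true.
  2 (successors {1, 5, 6, 7, 9}): φ is true.
  3 (successors {1, 4, 6}): φ is true.
  4 (successors {0, 1, 4, 6, 8, 9}): φ is true.
  5 (successors {0, 3, 5, 7}): φ is true.
  6 (successors {0, 5, 6, 7, 8, 9}): φ is true.
  7 (successors {0, 1, 2, 4, 9}): φ is false.
  8 (successors {1, 4, 6}): φ is true.
  9 (successors {0, 1, 3, 9}): φ is true.
Detail at 0 (witness):
  At 0: \Diamond q is true, q \to \Diamond q is true, so \Diamond q \land (q \to \Diamond q) is true.
    At 0: \Diamond q requires q at some successor in {2, 7, 8, 9}.
      q holds at 7, so \Diamond q is true at 0.
    At 0: q is false, \Diamond q is true, so q \to \Diamond q is true.
      At 0: \Diamond q requires q at some successor in {2, 7, 8, 9}.
        q holds at 7, so \Diamond q is true at 0.

Yes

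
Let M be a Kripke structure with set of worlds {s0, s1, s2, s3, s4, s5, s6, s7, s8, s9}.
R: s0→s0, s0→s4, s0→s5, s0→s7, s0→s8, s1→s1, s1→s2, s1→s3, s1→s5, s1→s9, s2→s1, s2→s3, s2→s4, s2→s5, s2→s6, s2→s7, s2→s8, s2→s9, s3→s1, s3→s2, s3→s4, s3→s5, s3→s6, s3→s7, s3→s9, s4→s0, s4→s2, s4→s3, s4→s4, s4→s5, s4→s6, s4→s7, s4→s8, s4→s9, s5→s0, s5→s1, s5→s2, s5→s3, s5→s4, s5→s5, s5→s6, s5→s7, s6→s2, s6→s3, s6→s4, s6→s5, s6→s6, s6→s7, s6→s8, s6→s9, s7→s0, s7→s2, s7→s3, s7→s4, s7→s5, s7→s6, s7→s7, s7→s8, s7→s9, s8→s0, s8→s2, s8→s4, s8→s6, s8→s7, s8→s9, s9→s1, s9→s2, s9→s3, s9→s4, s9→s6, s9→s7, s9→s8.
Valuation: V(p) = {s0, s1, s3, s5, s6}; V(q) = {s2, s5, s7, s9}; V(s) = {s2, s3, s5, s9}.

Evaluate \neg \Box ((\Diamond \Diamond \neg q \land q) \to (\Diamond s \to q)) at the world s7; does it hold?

Recall that \Box ψ holds at a world iff ψ holds at every accessible world, and \Diamond ψ holds iff ψ holds at some accessible world.
At s7: \Box ((\Diamond \Diamond \neg q \land q) \to (\Diamond s \to q)) is true, so \neg \Box ((\Diamond \Diamond \neg q \land q) \to (\Diamond s \to q)) is false.
  At s7: \Box ((\Diamond \Diamond \neg q \land q) \to (\Diamond s \to q)) requires (\Diamond \Diamond \neg q \land q) \to (\Diamond s \to q) at every successor {s0, s2, s3, s4, s5, s6, s7, s8, s9}.
    At s0: (\Diamond \Diamond \neg q \land q) \to (\Diamond s \to q) is true.
    At s2: (\Diamond \Diamond \neg q \land q) \to (\Diamond s \to q) is true.
    At s3: (\Diamond \Diamond \neg q \land q) \to (\Diamond s \to q) is true.
    At s4: (\Diamond \Diamond \neg q \land q) \to (\Diamond s \to q) is true.
    At s5: (\Diamond \Diamond \neg q \land q) \to (\Diamond s \to q) is true.
    At s6: (\Diamond \Diamond \neg q \land q) \to (\Diamond s \to q) is true.
    At s7: (\Diamond \Diamond \neg q \land q) \to (\Diamond s \to q) is true.
    At s8: (\Diamond \Diamond \neg q \land q) \to (\Diamond s \to q) is true.
    At s9: (\Diamond \Diamond \neg q \land q) \to (\Diamond s \to q) is true.
  So \Box ((\Diamond \Diamond \neg q \land q) \to (\Diamond s \to q)) is true at s7.

No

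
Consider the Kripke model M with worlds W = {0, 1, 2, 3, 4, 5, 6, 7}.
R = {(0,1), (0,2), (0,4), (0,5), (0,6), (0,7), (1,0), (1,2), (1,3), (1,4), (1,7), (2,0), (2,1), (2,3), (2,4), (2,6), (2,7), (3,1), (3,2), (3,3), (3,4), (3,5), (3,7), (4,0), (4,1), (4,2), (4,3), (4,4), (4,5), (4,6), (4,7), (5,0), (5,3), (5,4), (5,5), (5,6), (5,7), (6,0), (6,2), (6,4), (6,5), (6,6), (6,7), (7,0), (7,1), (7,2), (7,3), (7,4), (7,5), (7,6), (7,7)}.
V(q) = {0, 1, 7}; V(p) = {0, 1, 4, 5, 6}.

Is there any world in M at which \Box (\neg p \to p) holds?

No

Let φ = \Box (\neg p \to p). Evaluate φ at each world:
  0 (successors {1, 2, 4, 5, 6, 7}): φ is false.
  1 (successors {0, 2, 3, 4, 7}): φ is false.
  2 (successors {0, 1, 3, 4, 6, 7}): φ is false.
  3 (successors {1, 2, 3, 4, 5, 7}): φ is false.
  4 (successors {0, 1, 2, 3, 4, 5, 6, 7}): φ is false.
  5 (successors {0, 3, 4, 5, 6, 7}): φ is false.
  6 (successors {0, 2, 4, 5, 6, 7}): φ is false.
  7 (successors {0, 1, 2, 3, 4, 5, 6, 7}): φ is false.
For instance, at 2:
  At 2: \Box (\neg p \to p) requires \neg p \to p at every successor {0, 1, 3, 4, 6, 7}.
    \neg p \to p fails at 3, so \Box (\neg p \to p) is false at 2.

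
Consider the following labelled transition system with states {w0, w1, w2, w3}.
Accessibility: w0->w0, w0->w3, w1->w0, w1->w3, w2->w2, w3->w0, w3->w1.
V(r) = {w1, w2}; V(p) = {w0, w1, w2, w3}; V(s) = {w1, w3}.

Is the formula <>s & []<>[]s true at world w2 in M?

At w2: <>s is false, []<>[]s is false, so <>s & []<>[]s is false.
  At w2: <>s requires s at some successor in {w2}.
    At w2: s is false.
  So <>s is false at w2.
  At w2: []<>[]s requires <>[]s at every successor {w2}.
    <>[]s fails at w2, so []<>[]s is false at w2.
      At w2: <>[]s requires []s at some successor in {w2}.
        At w2: []s is false.
      So <>[]s is false at w2.

No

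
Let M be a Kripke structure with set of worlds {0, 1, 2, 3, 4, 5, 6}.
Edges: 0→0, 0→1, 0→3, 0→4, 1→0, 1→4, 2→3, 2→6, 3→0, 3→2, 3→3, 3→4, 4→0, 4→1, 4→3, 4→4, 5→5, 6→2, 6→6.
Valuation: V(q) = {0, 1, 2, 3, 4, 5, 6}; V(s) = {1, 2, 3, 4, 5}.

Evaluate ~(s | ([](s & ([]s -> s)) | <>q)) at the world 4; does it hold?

No

At 4: s | ([](s & ([]s -> s)) | <>q) is true, so ~(s | ([](s & ([]s -> s)) | <>q)) is false.
  At 4: s is true, [](s & ([]s -> s)) | <>q is true, so s | ([](s & ([]s -> s)) | <>q) is true.
    At 4: [](s & ([]s -> s)) is false, <>q is true, so [](s & ([]s -> s)) | <>q is true.
      At 4: [](s & ([]s -> s)) requires s & ([]s -> s) at every successor {0, 1, 3, 4}.
        s & ([]s -> s) fails at 0, so [](s & ([]s -> s)) is false at 4.
      At 4: <>q requires q at some successor in {0, 1, 3, 4}.
        q holds at 0, so <>q is true at 4.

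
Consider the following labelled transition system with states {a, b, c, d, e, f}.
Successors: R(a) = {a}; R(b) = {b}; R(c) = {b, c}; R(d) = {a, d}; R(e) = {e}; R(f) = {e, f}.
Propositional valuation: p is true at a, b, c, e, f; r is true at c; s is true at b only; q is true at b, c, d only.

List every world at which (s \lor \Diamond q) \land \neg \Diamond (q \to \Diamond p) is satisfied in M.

none

Let φ = (s \lor \Diamond q) \land \neg \Diamond (q \to \Diamond p). Evaluate φ at each world:
  a (successors {a}): φ is false.
  b (successors {b}): φ is false.
  c (successors {b, c}): φ is false.
  d (successors {a, d}): φ is false.
  e (successors {e}): φ is false.
  f (successors {e, f}): φ is false.
For instance, at d:
  At d: s \lor \Diamond q is true, \neg \Diamond (q \to \Diamond p) is false, so (s \lor \Diamond q) \land \neg \Diamond (q \to \Diamond p) is false.
    At d: s is false, \Diamond q is true, so s \lor \Diamond q is true.
      At d: \Diamond q requires q at some successor in {a, d}.
        q holds at d, so \Diamond q is true at d.
    At d: \Diamond (q \to \Diamond p) is true, so \neg \Diamond (q \to \Diamond p) is false.
      At d: \Diamond (q \to \Diamond p) requires q \to \Diamond p at some successor in {a, d}.
        q \to \Diamond p holds at a, so \Diamond (q \to \Diamond p) is true at d.
Satisfying worlds: none.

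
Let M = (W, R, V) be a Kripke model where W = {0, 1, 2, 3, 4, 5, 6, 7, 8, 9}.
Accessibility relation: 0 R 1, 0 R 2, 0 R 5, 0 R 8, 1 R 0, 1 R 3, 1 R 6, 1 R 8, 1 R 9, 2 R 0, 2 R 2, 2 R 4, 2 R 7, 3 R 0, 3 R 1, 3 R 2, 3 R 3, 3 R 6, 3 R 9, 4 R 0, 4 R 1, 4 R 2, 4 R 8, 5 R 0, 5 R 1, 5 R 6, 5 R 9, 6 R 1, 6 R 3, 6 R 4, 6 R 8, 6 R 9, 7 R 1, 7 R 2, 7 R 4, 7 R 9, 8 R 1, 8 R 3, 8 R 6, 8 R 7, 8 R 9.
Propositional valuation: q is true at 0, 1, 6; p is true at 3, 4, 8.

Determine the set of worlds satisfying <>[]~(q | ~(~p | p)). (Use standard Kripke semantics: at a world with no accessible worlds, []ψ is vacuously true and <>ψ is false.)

1, 3, 5, 6, 7, 8

Let φ = <>[]~(q | ~(~p | p)). Evaluate φ at each world:
  0 (successors {1, 2, 5, 8}): φ is false.
  1 (successors {0, 3, 6, 8, 9}): φ is true.
  2 (successors {0, 2, 4, 7}): φ is false.
  3 (successors {0, 1, 2, 3, 6, 9}): φ is true.
  4 (successors {0, 1, 2, 8}): φ is false.
  5 (successors {0, 1, 6, 9}): φ is true.
  6 (successors {1, 3, 4, 8, 9}): φ is true.
  7 (successors {1, 2, 4, 9}): φ is true.
  8 (successors {1, 3, 6, 7, 9}): φ is true.
  9 (successors ∅): φ is false.
For instance, at 6:
  At 6: <>[]~(q | ~(~p | p)) requires []~(q | ~(~p | p)) at some successor in {1, 3, 4, 8, 9}.
    []~(q | ~(~p | p)) holds at 9, so <>[]~(q | ~(~p | p)) is true at 6.
      At 9: no accessible worlds, so []~(q | ~(~p | p)) holds vacuously.
Satisfying worlds: {1, 3, 5, 6, 7, 8}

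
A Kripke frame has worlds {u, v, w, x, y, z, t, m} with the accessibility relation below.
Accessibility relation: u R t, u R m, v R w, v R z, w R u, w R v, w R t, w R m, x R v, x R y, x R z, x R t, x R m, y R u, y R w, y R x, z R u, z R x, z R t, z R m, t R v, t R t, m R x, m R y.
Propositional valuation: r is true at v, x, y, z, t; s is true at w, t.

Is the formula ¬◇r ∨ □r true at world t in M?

At t: ¬◇r is false, □r is true, so ¬◇r ∨ □r is true.
  At t: ◇r is true, so ¬◇r is false.
    At t: ◇r requires r at some successor in {v, t}.
      r holds at v, so ◇r is true at t.
  At t: □r requires r at every successor {v, t}.
    At v: r is true.
    At t: r is true.
  So □r is true at t.

Yes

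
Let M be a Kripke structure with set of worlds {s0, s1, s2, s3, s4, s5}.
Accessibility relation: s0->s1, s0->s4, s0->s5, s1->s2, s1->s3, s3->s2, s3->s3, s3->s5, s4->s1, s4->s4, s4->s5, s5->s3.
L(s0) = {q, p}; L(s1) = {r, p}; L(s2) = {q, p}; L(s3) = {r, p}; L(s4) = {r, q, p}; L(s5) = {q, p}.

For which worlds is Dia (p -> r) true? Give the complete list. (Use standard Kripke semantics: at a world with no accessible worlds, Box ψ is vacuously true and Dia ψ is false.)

Let φ = Dia (p -> r). Evaluate φ at each world:
  s0 (successors {s1, s4, s5}): φ is true.
  s1 (successors {s2, s3}): φ is true.
  s2 (successors ∅): φ is false.
  s3 (successors {s2, s3, s5}): φ is true.
  s4 (successors {s1, s4, s5}): φ is true.
  s5 (successors {s3}): φ is true.
For instance, at s1:
  At s1: Dia (p -> r) requires p -> r at some successor in {s2, s3}.
    p -> r holds at s3, so Dia (p -> r) is true at s1.
Satisfying worlds: {s0, s1, s3, s4, s5}

s0, s1, s3, s4, s5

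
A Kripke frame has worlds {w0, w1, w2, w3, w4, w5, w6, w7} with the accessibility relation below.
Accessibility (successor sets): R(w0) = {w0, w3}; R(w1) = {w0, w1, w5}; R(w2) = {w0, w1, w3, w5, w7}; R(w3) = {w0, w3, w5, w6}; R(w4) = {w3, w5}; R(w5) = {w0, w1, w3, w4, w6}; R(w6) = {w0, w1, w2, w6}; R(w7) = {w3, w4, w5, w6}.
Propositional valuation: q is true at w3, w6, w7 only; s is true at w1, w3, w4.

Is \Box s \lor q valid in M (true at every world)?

No

Let φ = \Box s \lor q. Evaluate φ at each world:
  w0 (successors {w0, w3}): φ is false.
  w1 (successors {w0, w1, w5}): φ is false.
  w2 (successors {w0, w1, w3, w5, w7}): φ is false.
  w3 (successors {w0, w3, w5, w6}): φ is true.
  w4 (successors {w3, w5}): φ is false.
  w5 (successors {w0, w1, w3, w4, w6}): φ is false.
  w6 (successors {w0, w1, w2, w6}): φ is true.
  w7 (successors {w3, w4, w5, w6}): φ is true.
Detail at w0 (counterexample):
  At w0: \Box s is false, q is false, so \Box s \lor q is false.
    At w0: \Box s requires s at every successor {w0, w3}.
      s fails at w0, so \Box s is false at w0.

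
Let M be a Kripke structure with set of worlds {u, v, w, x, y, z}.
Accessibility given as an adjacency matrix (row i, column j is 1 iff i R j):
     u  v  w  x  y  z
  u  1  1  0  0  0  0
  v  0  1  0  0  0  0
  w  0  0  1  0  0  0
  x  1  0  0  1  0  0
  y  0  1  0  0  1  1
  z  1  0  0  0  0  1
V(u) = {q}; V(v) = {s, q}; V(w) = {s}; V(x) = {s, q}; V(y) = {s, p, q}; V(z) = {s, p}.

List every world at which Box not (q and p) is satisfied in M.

Let φ = Box not (q and p). Evaluate φ at each world:
  u (successors {u, v}): φ is true.
  v (successors {v}): φ is true.
  w (successors {w}): φ is true.
  x (successors {u, x}): φ is true.
  y (successors {v, y, z}): φ is false.
  z (successors {u, z}): φ is true.
For instance, at y:
  At y: Box not (q and p) requires not (q and p) at every successor {v, y, z}.
    not (q and p) fails at y, so Box not (q and p) is false at y.
Satisfying worlds: {u, v, w, x, z}

u, v, w, x, z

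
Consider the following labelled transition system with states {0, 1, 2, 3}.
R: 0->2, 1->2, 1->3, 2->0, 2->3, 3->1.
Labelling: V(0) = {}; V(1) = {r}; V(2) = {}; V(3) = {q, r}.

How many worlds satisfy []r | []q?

1

Let φ = []r | []q. Evaluate φ at each world:
  0 (successors {2}): φ is false.
  1 (successors {2, 3}): φ is false.
  2 (successors {0, 3}): φ is false.
  3 (successors {1}): φ is true.
For instance, at 3:
  At 3: []r is true, []q is false, so []r | []q is true.
    At 3: []r requires r at every successor {1}.
      At 1: r is true.
    So []r is true at 3.
    At 3: []q requires q at every successor {1}.
      q fails at 1, so []q is false at 3.
Satisfying worlds: {3}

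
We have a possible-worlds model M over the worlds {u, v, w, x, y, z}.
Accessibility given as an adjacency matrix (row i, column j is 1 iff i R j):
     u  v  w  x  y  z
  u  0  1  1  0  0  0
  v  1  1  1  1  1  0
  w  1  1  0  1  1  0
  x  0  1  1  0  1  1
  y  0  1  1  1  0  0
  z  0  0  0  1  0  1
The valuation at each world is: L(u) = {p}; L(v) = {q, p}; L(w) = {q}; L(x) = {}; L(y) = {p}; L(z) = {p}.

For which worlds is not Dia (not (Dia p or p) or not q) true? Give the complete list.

u

Recall that Dia ψ holds at a world iff ψ holds at some accessible world.
Let φ = not Dia (not (Dia p or p) or not q). Evaluate φ at each world:
  u (successors {v, w}): φ is true.
  v (successors {u, v, w, x, y}): φ is false.
  w (successors {u, v, x, y}): φ is false.
  x (successors {v, w, y, z}): φ is false.
  y (successors {v, w, x}): φ is false.
  z (successors {x, z}): φ is false.
For instance, at x:
  At x: Dia (not (Dia p or p) or not q) is true, so not Dia (not (Dia p or p) or not q) is false.
    At x: Dia (not (Dia p or p) or not q) requires not (Dia p or p) or not q at some successor in {v, w, y, z}.
      not (Dia p or p) or not q holds at y, so Dia (not (Dia p or p) or not q) is true at x.
Satisfying worlds: {u}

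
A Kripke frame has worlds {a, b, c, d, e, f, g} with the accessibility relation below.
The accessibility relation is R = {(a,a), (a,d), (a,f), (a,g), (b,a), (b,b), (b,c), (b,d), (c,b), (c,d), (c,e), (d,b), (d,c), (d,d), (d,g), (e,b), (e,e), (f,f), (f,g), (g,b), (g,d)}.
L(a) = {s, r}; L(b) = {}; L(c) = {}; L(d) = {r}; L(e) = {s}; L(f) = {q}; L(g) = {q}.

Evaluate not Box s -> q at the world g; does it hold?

Yes

At g: not Box s is true, q is true, so not Box s -> q is true.
  At g: Box s is false, so not Box s is true.
    At g: Box s requires s at every successor {b, d}.
      s fails at b, so Box s is false at g.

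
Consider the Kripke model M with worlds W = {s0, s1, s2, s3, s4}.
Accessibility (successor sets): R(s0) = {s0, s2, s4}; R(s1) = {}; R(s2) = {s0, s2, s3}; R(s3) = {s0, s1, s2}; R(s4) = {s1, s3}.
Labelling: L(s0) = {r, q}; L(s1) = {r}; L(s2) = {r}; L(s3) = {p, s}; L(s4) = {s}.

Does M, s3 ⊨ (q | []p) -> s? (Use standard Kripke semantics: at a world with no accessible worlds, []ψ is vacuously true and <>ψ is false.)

At s3: q | []p is false, s is true, so (q | []p) -> s is true.
  At s3: q is false, []p is false, so q | []p is false.
    At s3: []p requires p at every successor {s0, s1, s2}.
      p fails at s0, so []p is false at s3.

Yes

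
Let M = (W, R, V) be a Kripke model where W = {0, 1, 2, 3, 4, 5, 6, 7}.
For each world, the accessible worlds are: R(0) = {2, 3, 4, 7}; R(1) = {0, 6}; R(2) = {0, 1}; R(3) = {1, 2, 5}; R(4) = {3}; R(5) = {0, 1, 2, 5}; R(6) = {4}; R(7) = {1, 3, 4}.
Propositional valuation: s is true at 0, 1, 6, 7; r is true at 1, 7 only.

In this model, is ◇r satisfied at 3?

Recall that ◇ψ holds at a world iff ψ holds at some accessible world.
At 3: ◇r requires r at some successor in {1, 2, 5}.
  r holds at 1, so ◇r is true at 3.

Yes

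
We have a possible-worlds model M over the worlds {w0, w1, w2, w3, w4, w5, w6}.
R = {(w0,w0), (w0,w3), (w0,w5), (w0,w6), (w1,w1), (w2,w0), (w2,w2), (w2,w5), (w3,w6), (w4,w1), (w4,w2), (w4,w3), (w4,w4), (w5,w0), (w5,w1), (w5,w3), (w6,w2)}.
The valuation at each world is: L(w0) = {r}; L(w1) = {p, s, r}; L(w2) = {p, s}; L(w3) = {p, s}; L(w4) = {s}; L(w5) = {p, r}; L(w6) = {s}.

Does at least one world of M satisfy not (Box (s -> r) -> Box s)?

No

Let φ = not (Box (s -> r) -> Box s). Evaluate φ at each world:
  w0 (successors {w0, w3, w5, w6}): φ is false.
  w1 (successors {w1}): φ is false.
  w2 (successors {w0, w2, w5}): φ is false.
  w3 (successors {w6}): φ is false.
  w4 (successors {w1, w2, w3, w4}): φ is false.
  w5 (successors {w0, w1, w3}): φ is false.
  w6 (successors {w2}): φ is false.
For instance, at w5:
  At w5: Box (s -> r) -> Box s is true, so not (Box (s -> r) -> Box s) is false.
    At w5: Box (s -> r) is false, Box s is false, so Box (s -> r) -> Box s is true.
      At w5: Box (s -> r) requires s -> r at every successor {w0, w1, w3}.
        s -> r fails at w3, so Box (s -> r) is false at w5.
      At w5: Box s requires s at every successor {w0, w1, w3}.
        s fails at w0, so Box s is false at w5.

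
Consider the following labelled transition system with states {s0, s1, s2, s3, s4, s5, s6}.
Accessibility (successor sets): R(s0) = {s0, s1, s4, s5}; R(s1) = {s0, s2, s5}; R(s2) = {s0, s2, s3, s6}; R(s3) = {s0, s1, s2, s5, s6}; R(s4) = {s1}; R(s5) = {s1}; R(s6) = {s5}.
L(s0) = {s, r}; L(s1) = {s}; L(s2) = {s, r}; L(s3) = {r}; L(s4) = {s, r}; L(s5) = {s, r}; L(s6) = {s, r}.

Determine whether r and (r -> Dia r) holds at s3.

Yes

Recall that Dia ψ holds at a world iff ψ holds at some accessible world.
At s3: r is true, r -> Dia r is true, so r and (r -> Dia r) is true.
  At s3: r is true, Dia r is true, so r -> Dia r is true.
    At s3: Dia r requires r at some successor in {s0, s1, s2, s5, s6}.
      r holds at s0, so Dia r is true at s3.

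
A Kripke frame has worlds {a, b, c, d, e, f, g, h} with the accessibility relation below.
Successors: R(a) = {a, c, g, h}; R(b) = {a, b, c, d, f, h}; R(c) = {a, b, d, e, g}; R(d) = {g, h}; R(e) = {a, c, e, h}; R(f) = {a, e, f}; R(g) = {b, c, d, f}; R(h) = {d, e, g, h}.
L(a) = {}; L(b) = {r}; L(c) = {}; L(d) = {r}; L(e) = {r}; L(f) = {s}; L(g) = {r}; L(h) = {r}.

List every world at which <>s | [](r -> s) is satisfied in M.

Let φ = <>s | [](r -> s). Evaluate φ at each world:
  a (successors {a, c, g, h}): φ is false.
  b (successors {a, b, c, d, f, h}): φ is true.
  c (successors {a, b, d, e, g}): φ is false.
  d (successors {g, h}): φ is false.
  e (successors {a, c, e, h}): φ is false.
  f (successors {a, e, f}): φ is true.
  g (successors {b, c, d, f}): φ is true.
  h (successors {d, e, g, h}): φ is false.
For instance, at e:
  At e: <>s is false, [](r -> s) is false, so <>s | [](r -> s) is false.
    At e: <>s requires s at some successor in {a, c, e, h}.
      At a: s is false.
      At c: s is false.
      At e: s is false.
      At h: s is false.
    So <>s is false at e.
    At e: [](r -> s) requires r -> s at every successor {a, c, e, h}.
      r -> s fails at e, so [](r -> s) is false at e.
Satisfying worlds: {b, f, g}

b, f, g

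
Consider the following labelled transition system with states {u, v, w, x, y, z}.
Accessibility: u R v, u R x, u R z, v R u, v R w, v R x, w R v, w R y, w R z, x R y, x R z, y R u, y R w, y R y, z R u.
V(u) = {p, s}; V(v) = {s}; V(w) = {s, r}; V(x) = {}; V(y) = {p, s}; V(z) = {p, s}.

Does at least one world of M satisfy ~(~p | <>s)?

No

Let φ = ~(~p | <>s). Evaluate φ at each world:
  u (successors {v, x, z}): φ is false.
  v (successors {u, w, x}): φ is false.
  w (successors {v, y, z}): φ is false.
  x (successors {y, z}): φ is false.
  y (successors {u, w, y}): φ is false.
  z (successors {u}): φ is false.
For instance, at z:
  At z: ~p | <>s is true, so ~(~p | <>s) is false.
    At z: ~p is false, <>s is true, so ~p | <>s is true.
      At z: <>s requires s at some successor in {u}.
        s holds at u, so <>s is true at z.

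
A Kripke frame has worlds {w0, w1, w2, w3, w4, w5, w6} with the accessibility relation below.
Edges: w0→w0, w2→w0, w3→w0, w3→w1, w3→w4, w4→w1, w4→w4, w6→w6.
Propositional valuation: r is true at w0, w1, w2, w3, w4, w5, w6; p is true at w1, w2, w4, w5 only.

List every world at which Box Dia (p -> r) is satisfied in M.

Recall that Box ψ holds at a world iff ψ holds at every accessible world, and Dia ψ holds iff ψ holds at some accessible world.
Let φ = Box Dia (p -> r). Evaluate φ at each world:
  w0 (successors {w0}): φ is true.
  w1 (successors ∅): φ is true.
  w2 (successors {w0}): φ is true.
  w3 (successors {w0, w1, w4}): φ is false.
  w4 (successors {w1, w4}): φ is false.
  w5 (successors ∅): φ is true.
  w6 (successors {w6}): φ is true.
For instance, at w2:
  At w2: Box Dia (p -> r) requires Dia (p -> r) at every successor {w0}.
      At w0: Dia (p -> r) requires p -> r at some successor in {w0}.
        p -> r holds at w0, so Dia (p -> r) is true at w0.
  So Box Dia (p -> r) is true at w2.
Satisfying worlds: {w0, w1, w2, w5, w6}

w0, w1, w2, w5, w6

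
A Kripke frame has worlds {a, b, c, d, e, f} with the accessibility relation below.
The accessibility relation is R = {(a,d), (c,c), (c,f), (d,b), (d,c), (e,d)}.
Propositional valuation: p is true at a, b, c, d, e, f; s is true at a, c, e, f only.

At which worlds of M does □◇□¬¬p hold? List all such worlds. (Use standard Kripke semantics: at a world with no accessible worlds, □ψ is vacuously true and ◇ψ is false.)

a, b, e, f

Recall that □ψ holds at a world iff ψ holds at every accessible world, and ◇ψ holds iff ψ holds at some accessible world.
Let φ = □◇□¬¬p. Evaluate φ at each world:
  a (successors {d}): φ is true.
  b (successors ∅): φ is true.
  c (successors {c, f}): φ is false.
  d (successors {b, c}): φ is false.
  e (successors {d}): φ is true.
  f (successors ∅): φ is true.
For instance, at d:
  At d: □◇□¬¬p requires ◇□¬¬p at every successor {b, c}.
    ◇□¬¬p fails at b, so □◇□¬¬p is false at d.
      At b: no accessible worlds, so ◇□¬¬p is false.
Satisfying worlds: {a, b, e, f}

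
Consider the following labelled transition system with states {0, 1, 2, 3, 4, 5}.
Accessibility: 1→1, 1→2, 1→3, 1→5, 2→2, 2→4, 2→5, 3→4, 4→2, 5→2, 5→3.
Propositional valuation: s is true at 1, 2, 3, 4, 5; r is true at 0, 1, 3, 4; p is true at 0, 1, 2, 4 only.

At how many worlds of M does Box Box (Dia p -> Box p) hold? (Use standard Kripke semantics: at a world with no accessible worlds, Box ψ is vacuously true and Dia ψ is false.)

Let φ = Box Box (Dia p -> Box p). Evaluate φ at each world:
  0 (successors ∅): φ is true.
  1 (successors {1, 2, 3, 5}): φ is false.
  2 (successors {2, 4, 5}): φ is false.
  3 (successors {4}): φ is false.
  4 (successors {2}): φ is false.
  5 (successors {2, 3}): φ is false.
For instance, at 2:
  At 2: Box Box (Dia p -> Box p) requires Box (Dia p -> Box p) at every successor {2, 4, 5}.
    Box (Dia p -> Box p) fails at 2, so Box Box (Dia p -> Box p) is false at 2.
      At 2: Box (Dia p -> Box p) requires Dia p -> Box p at every successor {2, 4, 5}.
        Dia p -> Box p fails at 2, so Box (Dia p -> Box p) is false at 2.
Satisfying worlds: {0}

1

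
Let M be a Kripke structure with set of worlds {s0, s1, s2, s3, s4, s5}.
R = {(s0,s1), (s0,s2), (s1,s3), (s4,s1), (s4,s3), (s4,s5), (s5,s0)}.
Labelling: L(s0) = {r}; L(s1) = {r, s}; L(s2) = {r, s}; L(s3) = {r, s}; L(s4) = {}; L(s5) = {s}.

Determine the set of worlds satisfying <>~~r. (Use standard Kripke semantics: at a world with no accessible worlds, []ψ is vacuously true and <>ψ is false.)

s0, s1, s4, s5

Let φ = <>~~r. Evaluate φ at each world:
  s0 (successors {s1, s2}): φ is true.
  s1 (successors {s3}): φ is true.
  s2 (successors ∅): φ is false.
  s3 (successors ∅): φ is false.
  s4 (successors {s1, s3, s5}): φ is true.
  s5 (successors {s0}): φ is true.
For instance, at s5:
  At s5: <>~~r requires ~~r at some successor in {s0}.
    ~~r holds at s0, so <>~~r is true at s5.
Satisfying worlds: {s0, s1, s4, s5}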